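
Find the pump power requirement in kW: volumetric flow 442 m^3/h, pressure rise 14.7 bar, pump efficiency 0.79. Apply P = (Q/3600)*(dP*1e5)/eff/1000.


Q = 442 / 3600 = 0.122778 m^3/s
P = 0.122778 * (14.7 * 1e5) / 0.79 / 1000 = 228.5

228.5 kW


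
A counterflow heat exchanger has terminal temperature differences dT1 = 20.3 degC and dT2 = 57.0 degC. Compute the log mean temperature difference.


LMTD = (dT1 - dT2) / ln(dT1/dT2)
= (20.3 - 57.0) / ln(20.3 / 57.0) = -36.7 / -1.03243 = 35.55

35.55 degC


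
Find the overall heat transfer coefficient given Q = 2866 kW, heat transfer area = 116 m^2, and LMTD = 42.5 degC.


From Q = U*A*LMTD, U = Q / (A * LMTD)
U = 2866 / (116 * 42.5) = 2866 / 4930 = 0.5813

0.5813 kW/(m^2*K)


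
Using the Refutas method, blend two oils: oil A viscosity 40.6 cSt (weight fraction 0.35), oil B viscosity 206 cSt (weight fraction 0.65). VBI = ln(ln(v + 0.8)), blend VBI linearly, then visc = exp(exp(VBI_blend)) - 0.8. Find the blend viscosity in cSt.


Refutas method: VBN_i = 14.534*ln(ln(visc_i + 0.8)) + 10.975, blended linearly by mass fraction; since VBN is linear in VBI_i = ln(ln(visc_i + 0.8)) and the fractions sum to 1, blend VBI directly: visc = exp(exp(VBI_blend)) - 0.8
VBI_1 = ln(ln(40.6 + 0.8)) = 1.31461
VBI_2 = ln(ln(206 + 0.8)) = 1.67368
VBI_blend = 0.35 * 1.31461 + 0.65 * 1.67368 = 1.54801
visc_blend = exp(exp(1.54801)) - 0.8 = 109.4

109.4 cSt


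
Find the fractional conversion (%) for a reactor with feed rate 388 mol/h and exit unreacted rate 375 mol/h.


X = (F_in - F_out) / F_in * 100
Moles reacted = 388 - 375 = 13
X = 13 / 388 * 100
= 0.03351 * 100
= 3.351 %

3.351 %


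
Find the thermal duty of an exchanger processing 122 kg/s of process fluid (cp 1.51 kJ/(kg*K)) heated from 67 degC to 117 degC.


Q = m_dot * cp * delta_T
delta_T = 117 - 67 = 50 K
Q = 122 * 1.51 * 50
= 184.22 * 50
= 9211 kW

9211 kW


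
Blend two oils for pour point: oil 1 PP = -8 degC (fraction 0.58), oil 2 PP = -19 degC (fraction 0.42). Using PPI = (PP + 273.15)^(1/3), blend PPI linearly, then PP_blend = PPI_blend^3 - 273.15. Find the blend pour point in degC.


PPI_1 = (-8 + 273.15)^(1/3) = 6.42437
PPI_2 = (-19 + 273.15)^(1/3) = 6.334272
PPI_blend = 0.58 * 6.42437 + 0.42 * 6.334272 = 6.386529
PP_blend = 6.386529^3 - 273.15 = 260.4922 - 273.15 = -12.66

-12.66 degC


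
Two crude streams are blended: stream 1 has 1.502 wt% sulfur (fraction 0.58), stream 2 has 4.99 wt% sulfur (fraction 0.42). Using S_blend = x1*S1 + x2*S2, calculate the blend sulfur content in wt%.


Linear sulfur blending: S_blend = x1*S1 + x2*S2
Contribution 1: 0.58 * 1.502 = 0.87116 wt%
Contribution 2: 0.42 * 4.99 = 2.0958 wt%
S_blend = 0.87116 + 2.0958 = 2.96696

2.96696 wt%


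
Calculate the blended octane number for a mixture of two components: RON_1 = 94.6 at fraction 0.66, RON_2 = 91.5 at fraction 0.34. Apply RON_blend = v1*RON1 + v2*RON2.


Linear blending: RON_blend = sum(vi * RONi)
Contribution 1: 0.66 * 94.6 = 62.436
Contribution 2: 0.34 * 91.5 = 31.11
RON_blend = 62.436 + 31.11 = 93.546

93.546


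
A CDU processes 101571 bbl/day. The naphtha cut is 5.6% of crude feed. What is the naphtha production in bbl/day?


Crude throughput = 101571 bbl/day
Fraction yield = 5.6%
yield = throughput * fraction / 100
yield = 101571 * 5.6 / 100 = 5687.976

5687.976 bbl/day


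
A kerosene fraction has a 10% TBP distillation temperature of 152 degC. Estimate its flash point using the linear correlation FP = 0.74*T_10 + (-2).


FP = 0.74 * 152 + (-2) = 110.48

110.48 degC


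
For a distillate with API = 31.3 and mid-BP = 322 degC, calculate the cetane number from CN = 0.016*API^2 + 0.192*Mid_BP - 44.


CN = 0.016 * 31.3^2 + 0.192 * 322 - 44
CN = 15.67504 + 61.824 - 44 = 33.49904

33.49904


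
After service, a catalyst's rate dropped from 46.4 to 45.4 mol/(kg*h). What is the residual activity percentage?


Activity (%) = (rate_used / rate_fresh) * 100
rate_used = 45.4, rate_fresh = 46.4
= (45.4 / 46.4) * 100
= 0.9784 * 100 = 97.84

97.84 %


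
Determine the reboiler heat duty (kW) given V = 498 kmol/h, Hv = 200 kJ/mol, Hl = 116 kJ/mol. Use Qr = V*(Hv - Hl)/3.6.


Qr = 498 * (200 - 116) / 3.6 = 498 * 84 / 3.6 = 11620

11620 kW


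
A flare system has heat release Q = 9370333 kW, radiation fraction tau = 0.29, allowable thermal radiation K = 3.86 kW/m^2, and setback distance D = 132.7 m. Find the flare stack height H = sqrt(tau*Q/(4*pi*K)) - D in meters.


tau*Q/(4*pi*K) = 0.29 * 9370333 / (4 * pi * 3.86) = 56021.6
sqrt(56021.6) = 236.689
H = 236.689 - 132.7 = 104.0

104.0 m


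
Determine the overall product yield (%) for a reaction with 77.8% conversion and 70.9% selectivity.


Overall yield = conversion (%) * selectivity (%) / 100
Conversion = 77.8%, Selectivity = 70.9%
Y = 77.8 * 70.9 / 100
= 55.1602 %

55.1602 %


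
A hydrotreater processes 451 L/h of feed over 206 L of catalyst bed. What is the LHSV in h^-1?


LHSV = volumetric feed rate / catalyst volume
= 451 L/h / 206 L
= 2.189 h^-1

2.189 h^-1


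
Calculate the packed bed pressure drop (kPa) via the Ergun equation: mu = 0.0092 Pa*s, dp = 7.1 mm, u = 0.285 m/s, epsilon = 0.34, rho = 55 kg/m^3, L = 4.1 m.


dp = 7.1 mm = 0.0071 m
Viscous term = 150*0.0092*0.285*(1-0.34)^2 / (0.0071^2*0.34^3) = 86468.6
Inertial term = 1.75*55*0.285^2*(1-0.34) / (0.0071*0.34^3) = 18490.1
dP/L = 86468.6 + 18490.1 = 104959 Pa/m
dP = 104959 * 4.1 / 1000 = 430.3 kPa

430.3 kPa


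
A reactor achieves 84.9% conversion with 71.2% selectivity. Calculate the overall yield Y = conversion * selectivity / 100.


Overall yield = conversion (%) * selectivity (%) / 100
Conversion = 84.9%, Selectivity = 71.2%
Y = 84.9 * 71.2 / 100
= 60.4488 %

60.4488 %


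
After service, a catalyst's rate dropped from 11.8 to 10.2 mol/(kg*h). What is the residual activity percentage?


Activity (%) = (rate_used / rate_fresh) * 100
rate_used = 10.2, rate_fresh = 11.8
= (10.2 / 11.8) * 100
= 0.8644 * 100 = 86.44

86.44 %


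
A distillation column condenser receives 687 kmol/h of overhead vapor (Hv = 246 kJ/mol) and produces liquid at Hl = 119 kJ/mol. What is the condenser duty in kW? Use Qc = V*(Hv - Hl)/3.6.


Qc = 687 * (246 - 119) / 3.6 = 687 * 127 / 3.6 = 24240

24240 kW


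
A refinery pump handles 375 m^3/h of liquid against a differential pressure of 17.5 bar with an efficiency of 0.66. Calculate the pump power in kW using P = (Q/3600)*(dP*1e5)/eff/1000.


Q = 375 / 3600 = 0.104167 m^3/s
P = 0.104167 * (17.5 * 1e5) / 0.66 / 1000 = 276.2

276.2 kW


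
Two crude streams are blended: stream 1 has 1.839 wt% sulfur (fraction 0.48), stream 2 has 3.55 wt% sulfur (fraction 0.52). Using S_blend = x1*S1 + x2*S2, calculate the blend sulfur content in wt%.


Linear sulfur blending: S_blend = x1*S1 + x2*S2
Contribution 1: 0.48 * 1.839 = 0.88272 wt%
Contribution 2: 0.52 * 3.55 = 1.846 wt%
S_blend = 0.88272 + 1.846 = 2.72872

2.72872 wt%


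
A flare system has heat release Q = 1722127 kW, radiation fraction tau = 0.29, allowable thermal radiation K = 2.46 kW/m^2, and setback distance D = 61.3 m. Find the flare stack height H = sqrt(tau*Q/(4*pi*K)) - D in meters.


tau*Q/(4*pi*K) = 0.29 * 1722127 / (4 * pi * 2.46) = 16155.4
sqrt(16155.4) = 127.104
H = 127.104 - 61.3 = 65.80

65.80 m


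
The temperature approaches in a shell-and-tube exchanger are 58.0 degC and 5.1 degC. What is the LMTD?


LMTD = (dT1 - dT2) / ln(dT1/dT2)
= (58.0 - 5.1) / ln(58.0 / 5.1) = 52.9 / 2.4312 = 21.76

21.76 degC


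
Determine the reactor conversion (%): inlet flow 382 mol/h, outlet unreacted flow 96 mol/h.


X = (F_in - F_out) / F_in * 100
Moles reacted = 382 - 96 = 286
X = 286 / 382 * 100
= 0.7487 * 100
= 74.87 %

74.87 %


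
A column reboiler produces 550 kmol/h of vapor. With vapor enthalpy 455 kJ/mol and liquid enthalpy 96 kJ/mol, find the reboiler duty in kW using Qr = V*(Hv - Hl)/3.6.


Qr = 550 * (455 - 96) / 3.6 = 550 * 359 / 3.6 = 54850

54850 kW


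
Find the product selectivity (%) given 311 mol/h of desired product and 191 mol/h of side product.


Selectivity = desired / (desired + undesired) * 100
Total products = 311 + 191 = 502 mol/h
S = 311 / 502 * 100
= 0.6195 * 100
= 61.95 %

61.95 %


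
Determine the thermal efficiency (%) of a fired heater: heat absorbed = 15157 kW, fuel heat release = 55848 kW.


Furnace efficiency = Q_absorbed / Q_fuel * 100
= 15157 / 55848 * 100 = 27.14

27.14 %


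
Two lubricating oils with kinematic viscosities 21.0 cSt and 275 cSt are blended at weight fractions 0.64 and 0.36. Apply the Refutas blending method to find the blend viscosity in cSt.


Refutas method: VBN_i = 14.534*ln(ln(visc_i + 0.8)) + 10.975, blended linearly by mass fraction; since VBN is linear in VBI_i = ln(ln(visc_i + 0.8)) and the fractions sum to 1, blend VBI directly: visc = exp(exp(VBI_blend)) - 0.8
VBI_1 = ln(ln(21.0 + 0.8)) = 1.12555
VBI_2 = ln(ln(275 + 0.8)) = 1.72627
VBI_blend = 0.64 * 1.12555 + 0.36 * 1.72627 = 1.34181
visc_blend = exp(exp(1.34181)) - 0.8 = 45.08

45.08 cSt


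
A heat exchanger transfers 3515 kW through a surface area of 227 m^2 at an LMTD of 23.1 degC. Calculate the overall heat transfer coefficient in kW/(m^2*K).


From Q = U*A*LMTD, U = Q / (A * LMTD)
U = 3515 / (227 * 23.1) = 3515 / 5243.7 = 0.6703

0.6703 kW/(m^2*K)


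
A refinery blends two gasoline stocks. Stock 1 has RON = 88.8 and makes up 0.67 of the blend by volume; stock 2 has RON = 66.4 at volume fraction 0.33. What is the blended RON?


Linear blending: RON_blend = sum(vi * RONi)
Contribution 1: 0.67 * 88.8 = 59.496
Contribution 2: 0.33 * 66.4 = 21.912
RON_blend = 59.496 + 21.912 = 81.408

81.408


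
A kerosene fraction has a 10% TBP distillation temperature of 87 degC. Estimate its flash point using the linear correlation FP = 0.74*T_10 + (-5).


FP = 0.74 * 87 + (-5) = 59.38

59.38 degC


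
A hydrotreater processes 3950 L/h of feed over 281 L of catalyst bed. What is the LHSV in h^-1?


LHSV = volumetric feed rate / catalyst volume
= 3950 L/h / 281 L
= 14.06 h^-1

14.06 h^-1


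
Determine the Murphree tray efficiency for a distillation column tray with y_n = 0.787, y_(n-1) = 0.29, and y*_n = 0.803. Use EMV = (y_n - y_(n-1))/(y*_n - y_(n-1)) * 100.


Murphree vapor efficiency: EMV = (y_n - y_(n-1)) / (y*_n - y_(n-1)) * 100
EMV = (0.787 - 0.29) / (0.803 - 0.29) * 100 = 0.497 / 0.513 * 100 = 96.88

96.88 %


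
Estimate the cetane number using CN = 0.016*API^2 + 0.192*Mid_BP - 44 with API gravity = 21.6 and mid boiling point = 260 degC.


CN = 0.016 * 21.6^2 + 0.192 * 260 - 44
CN = 7.46496 + 49.92 - 44 = 13.38496

13.38496


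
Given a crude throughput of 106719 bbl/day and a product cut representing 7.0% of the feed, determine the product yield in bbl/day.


Crude throughput = 106719 bbl/day
Fraction yield = 7.0%
yield = throughput * fraction / 100
yield = 106719 * 7.0 / 100 = 7470.33

7470.33 bbl/day


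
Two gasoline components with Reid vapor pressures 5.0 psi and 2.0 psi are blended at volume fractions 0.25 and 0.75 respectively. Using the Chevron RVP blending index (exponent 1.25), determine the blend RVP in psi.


Chevron index: RVP_blend = (sum xi*RVPi^1.25)^(1/1.25)
RVP^1.25 terms: 0.25 * 5.0^1.25 + 0.75 * 2.0^1.25 = 3.653
RVP_blend = 3.653^(1/1.25) = 2.819

2.819 psi


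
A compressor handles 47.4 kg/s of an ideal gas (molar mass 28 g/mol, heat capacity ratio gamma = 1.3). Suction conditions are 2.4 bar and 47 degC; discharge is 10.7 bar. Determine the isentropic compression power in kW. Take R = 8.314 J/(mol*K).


Isentropic work: W = m*(gamma/(gamma-1))*(R*T1/MW)*((P2/P1)^((gamma-1)/gamma) - 1)
T1 = 47 + 273.15 = 320.15 K
Pressure ratio = 10.7 / 2.4 = 4.45833
Exponent = (1.3 - 1)/1.3 = 0.230769
(P2/P1)^exp - 1 = 4.45833^0.230769 - 1 = 0.411916
W = 47.4 * 1.3 / 0.3 * 8.314 * 320.15 / 28 * 0.411916 = 8043

8043 kW


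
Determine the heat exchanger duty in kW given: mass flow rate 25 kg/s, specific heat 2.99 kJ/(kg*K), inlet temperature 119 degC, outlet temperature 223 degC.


Q = m_dot * cp * delta_T
delta_T = 223 - 119 = 104 K
Q = 25 * 2.99 * 104
= 74.75 * 104
= 7774 kW

7774 kW


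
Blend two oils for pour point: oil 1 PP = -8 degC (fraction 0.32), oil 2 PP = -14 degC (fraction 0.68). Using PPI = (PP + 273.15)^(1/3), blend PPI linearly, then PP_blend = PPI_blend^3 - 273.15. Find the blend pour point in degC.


PPI_1 = (-8 + 273.15)^(1/3) = 6.42437
PPI_2 = (-14 + 273.15)^(1/3) = 6.375541
PPI_blend = 0.32 * 6.42437 + 0.68 * 6.375541 = 6.391166
PP_blend = 6.391166^3 - 273.15 = 261.06 - 273.15 = -12.09

-12.09 degC


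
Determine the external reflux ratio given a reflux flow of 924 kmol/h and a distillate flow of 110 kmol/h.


Reflux ratio definition: R = L / D (liquid returned / distillate withdrawn)
L = 924 kmol/h, D = 110 kmol/h
R = 924 / 110 = 8.400

8.400


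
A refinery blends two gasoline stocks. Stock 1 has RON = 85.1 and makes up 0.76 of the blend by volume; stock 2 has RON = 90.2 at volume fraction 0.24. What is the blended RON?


Linear blending: RON_blend = sum(vi * RONi)
Contribution 1: 0.76 * 85.1 = 64.676
Contribution 2: 0.24 * 90.2 = 21.648
RON_blend = 64.676 + 21.648 = 86.324

86.324


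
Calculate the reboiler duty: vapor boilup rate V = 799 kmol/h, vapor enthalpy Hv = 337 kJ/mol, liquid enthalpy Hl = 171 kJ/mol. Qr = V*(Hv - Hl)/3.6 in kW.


Qr = 799 * (337 - 171) / 3.6 = 799 * 166 / 3.6 = 36840

36840 kW


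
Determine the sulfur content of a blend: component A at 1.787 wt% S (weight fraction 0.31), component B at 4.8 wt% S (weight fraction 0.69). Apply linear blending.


Linear sulfur blending: S_blend = x1*S1 + x2*S2
Contribution 1: 0.31 * 1.787 = 0.55397 wt%
Contribution 2: 0.69 * 4.8 = 3.312 wt%
S_blend = 0.55397 + 3.312 = 3.86597

3.86597 wt%


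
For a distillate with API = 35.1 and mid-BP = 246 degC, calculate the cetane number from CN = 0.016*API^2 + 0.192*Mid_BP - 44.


CN = 0.016 * 35.1^2 + 0.192 * 246 - 44
CN = 19.71216 + 47.232 - 44 = 22.94416

22.94416


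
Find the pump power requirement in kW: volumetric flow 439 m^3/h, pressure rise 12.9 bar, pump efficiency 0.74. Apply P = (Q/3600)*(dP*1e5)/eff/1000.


Q = 439 / 3600 = 0.121944 m^3/s
P = 0.121944 * (12.9 * 1e5) / 0.74 / 1000 = 212.6

212.6 kW


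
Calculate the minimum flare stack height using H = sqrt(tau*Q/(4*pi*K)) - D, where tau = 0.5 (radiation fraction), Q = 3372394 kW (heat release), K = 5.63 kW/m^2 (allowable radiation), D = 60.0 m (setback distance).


tau*Q/(4*pi*K) = 0.5 * 3372394 / (4 * pi * 5.63) = 23833.6
sqrt(23833.6) = 154.381
H = 154.381 - 60.0 = 94.38

94.38 m


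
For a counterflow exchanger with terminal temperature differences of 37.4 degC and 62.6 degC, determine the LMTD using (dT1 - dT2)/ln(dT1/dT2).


LMTD = (dT1 - dT2) / ln(dT1/dT2)
= (37.4 - 62.6) / ln(37.4 / 62.6) = -25.2 / -0.515095 = 48.92

48.92 degC


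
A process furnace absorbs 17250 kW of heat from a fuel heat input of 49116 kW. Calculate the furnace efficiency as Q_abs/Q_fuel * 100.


Furnace efficiency = Q_absorbed / Q_fuel * 100
= 17250 / 49116 * 100 = 35.12

35.12 %


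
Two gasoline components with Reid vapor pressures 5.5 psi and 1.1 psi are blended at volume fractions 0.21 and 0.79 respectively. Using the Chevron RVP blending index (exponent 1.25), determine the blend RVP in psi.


Chevron index: RVP_blend = (sum xi*RVPi^1.25)^(1/1.25)
RVP^1.25 terms: 0.21 * 5.5^1.25 + 0.79 * 1.1^1.25 = 2.65873
RVP_blend = 2.65873^(1/1.25) = 2.186

2.186 psi


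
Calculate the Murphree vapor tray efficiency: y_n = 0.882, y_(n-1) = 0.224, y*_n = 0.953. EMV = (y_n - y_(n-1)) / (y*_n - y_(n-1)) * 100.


Murphree vapor efficiency: EMV = (y_n - y_(n-1)) / (y*_n - y_(n-1)) * 100
EMV = (0.882 - 0.224) / (0.953 - 0.224) * 100 = 0.658 / 0.729 * 100 = 90.26

90.26 %


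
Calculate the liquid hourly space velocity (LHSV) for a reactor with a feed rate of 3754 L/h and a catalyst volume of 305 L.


LHSV = volumetric feed rate / catalyst volume
= 3754 L/h / 305 L
= 12.31 h^-1

12.31 h^-1


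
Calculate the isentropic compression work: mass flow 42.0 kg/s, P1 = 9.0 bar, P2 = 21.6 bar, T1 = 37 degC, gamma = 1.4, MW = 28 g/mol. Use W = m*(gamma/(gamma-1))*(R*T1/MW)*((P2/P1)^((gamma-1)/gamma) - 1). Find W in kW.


Isentropic work: W = m*(gamma/(gamma-1))*(R*T1/MW)*((P2/P1)^((gamma-1)/gamma) - 1)
T1 = 37 + 273.15 = 310.15 K
Pressure ratio = 21.6 / 9.0 = 2.4
Exponent = (1.4 - 1)/1.4 = 0.285714
(P2/P1)^exp - 1 = 2.4^0.285714 - 1 = 0.284197
W = 42.0 * 1.4 / 0.4 * 8.314 * 310.15 / 28 * 0.284197 = 3847

3847 kW


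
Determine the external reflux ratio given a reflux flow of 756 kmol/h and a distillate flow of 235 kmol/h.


Reflux ratio definition: R = L / D (liquid returned / distillate withdrawn)
L = 756 kmol/h, D = 235 kmol/h
R = 756 / 235 = 3.217

3.217


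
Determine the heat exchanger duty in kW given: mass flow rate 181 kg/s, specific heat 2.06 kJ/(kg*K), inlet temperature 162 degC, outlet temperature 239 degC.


Q = m_dot * cp * delta_T
delta_T = 239 - 162 = 77 K
Q = 181 * 2.06 * 77
= 372.86 * 77
= 28710.22 kW

28710.22 kW


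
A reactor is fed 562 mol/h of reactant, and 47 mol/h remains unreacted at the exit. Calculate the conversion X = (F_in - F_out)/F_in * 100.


X = (F_in - F_out) / F_in * 100
Moles reacted = 562 - 47 = 515
X = 515 / 562 * 100
= 0.9164 * 100
= 91.64 %

91.64 %


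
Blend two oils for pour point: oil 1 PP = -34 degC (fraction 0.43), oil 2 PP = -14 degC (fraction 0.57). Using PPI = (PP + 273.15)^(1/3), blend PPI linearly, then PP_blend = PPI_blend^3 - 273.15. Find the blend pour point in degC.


PPI_1 = (-34 + 273.15)^(1/3) = 6.20712
PPI_2 = (-14 + 273.15)^(1/3) = 6.375541
PPI_blend = 0.43 * 6.20712 + 0.57 * 6.375541 = 6.30312
PP_blend = 6.30312^3 - 273.15 = 250.4187 - 273.15 = -22.73

-22.73 degC


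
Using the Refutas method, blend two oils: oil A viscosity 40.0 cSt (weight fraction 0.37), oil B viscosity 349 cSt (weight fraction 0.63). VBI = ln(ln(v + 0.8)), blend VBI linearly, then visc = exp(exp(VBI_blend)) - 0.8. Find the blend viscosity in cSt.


Refutas method: VBN_i = 14.534*ln(ln(visc_i + 0.8)) + 10.975, blended linearly by mass fraction; since VBN is linear in VBI_i = ln(ln(visc_i + 0.8)) and the fractions sum to 1, blend VBI directly: visc = exp(exp(VBI_blend)) - 0.8
VBI_1 = ln(ln(40.0 + 0.8)) = 1.31068
VBI_2 = ln(ln(349 + 0.8)) = 1.7677
VBI_blend = 0.37 * 1.31068 + 0.63 * 1.7677 = 1.5986
visc_blend = exp(exp(1.5986)) - 0.8 = 139.8

139.8 cSt


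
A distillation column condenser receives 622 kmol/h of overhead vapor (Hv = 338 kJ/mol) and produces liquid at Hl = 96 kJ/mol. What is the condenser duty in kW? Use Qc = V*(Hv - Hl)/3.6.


Qc = 622 * (338 - 96) / 3.6 = 622 * 242 / 3.6 = 41810

41810 kW


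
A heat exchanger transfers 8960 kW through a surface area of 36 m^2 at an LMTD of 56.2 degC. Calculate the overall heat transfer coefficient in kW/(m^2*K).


From Q = U*A*LMTD, U = Q / (A * LMTD)
U = 8960 / (36 * 56.2) = 8960 / 2023.2 = 4.429

4.429 kW/(m^2*K)


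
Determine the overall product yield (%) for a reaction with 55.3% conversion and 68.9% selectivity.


Overall yield = conversion (%) * selectivity (%) / 100
Conversion = 55.3%, Selectivity = 68.9%
Y = 55.3 * 68.9 / 100
= 38.1017 %

38.1017 %


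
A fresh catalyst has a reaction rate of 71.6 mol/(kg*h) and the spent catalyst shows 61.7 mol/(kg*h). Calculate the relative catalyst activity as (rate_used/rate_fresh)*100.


Activity (%) = (rate_used / rate_fresh) * 100
rate_used = 61.7, rate_fresh = 71.6
= (61.7 / 71.6) * 100
= 0.8617 * 100 = 86.17

86.17 %


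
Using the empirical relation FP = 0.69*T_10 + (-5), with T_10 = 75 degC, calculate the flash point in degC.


FP = 0.69 * 75 + (-5) = 46.75

46.75 degC


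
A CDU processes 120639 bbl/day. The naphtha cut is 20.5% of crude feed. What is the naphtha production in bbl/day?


Crude throughput = 120639 bbl/day
Fraction yield = 20.5%
yield = throughput * fraction / 100
yield = 120639 * 20.5 / 100 = 24730.995

24730.995 bbl/day


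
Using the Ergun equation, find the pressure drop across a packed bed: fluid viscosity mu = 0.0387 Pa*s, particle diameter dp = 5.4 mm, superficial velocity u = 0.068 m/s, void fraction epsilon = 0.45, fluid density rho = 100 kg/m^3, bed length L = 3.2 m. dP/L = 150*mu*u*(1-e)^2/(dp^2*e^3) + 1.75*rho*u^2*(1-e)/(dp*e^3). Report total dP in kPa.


dp = 5.4 mm = 0.0054 m
Viscous term = 150*0.0387*0.068*(1-0.45)^2 / (0.0054^2*0.45^3) = 44937.8
Inertial term = 1.75*100*0.068^2*(1-0.45) / (0.0054*0.45^3) = 904.456
dP/L = 44937.8 + 904.456 = 45842.3 Pa/m
dP = 45842.3 * 3.2 / 1000 = 146.7 kPa

146.7 kPa


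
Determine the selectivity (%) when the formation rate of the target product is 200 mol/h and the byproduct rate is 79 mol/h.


Selectivity = desired / (desired + undesired) * 100
Total products = 200 + 79 = 279 mol/h
S = 200 / 279 * 100
= 0.7168 * 100
= 71.68 %

71.68 %


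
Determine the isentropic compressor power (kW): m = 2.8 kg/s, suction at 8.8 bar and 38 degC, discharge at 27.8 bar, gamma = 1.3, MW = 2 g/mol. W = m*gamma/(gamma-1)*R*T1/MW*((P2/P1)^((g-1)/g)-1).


Isentropic work: W = m*(gamma/(gamma-1))*(R*T1/MW)*((P2/P1)^((gamma-1)/gamma) - 1)
T1 = 38 + 273.15 = 311.15 K
Pressure ratio = 27.8 / 8.8 = 3.15909
Exponent = (1.3 - 1)/1.3 = 0.230769
(P2/P1)^exp - 1 = 3.15909^0.230769 - 1 = 0.304018
W = 2.8 * 1.3 / 0.3 * 8.314 * 311.15 / 2 * 0.304018 = 4771

4771 kW


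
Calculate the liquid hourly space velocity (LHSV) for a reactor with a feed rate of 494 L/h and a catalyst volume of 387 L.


LHSV = volumetric feed rate / catalyst volume
= 494 L/h / 387 L
= 1.276 h^-1

1.276 h^-1


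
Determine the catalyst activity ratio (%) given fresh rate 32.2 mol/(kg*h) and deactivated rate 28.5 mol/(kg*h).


Activity (%) = (rate_used / rate_fresh) * 100
rate_used = 28.5, rate_fresh = 32.2
= (28.5 / 32.2) * 100
= 0.8851 * 100 = 88.51

88.51 %


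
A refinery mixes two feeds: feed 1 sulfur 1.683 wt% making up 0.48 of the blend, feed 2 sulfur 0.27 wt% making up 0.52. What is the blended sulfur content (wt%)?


Linear sulfur blending: S_blend = x1*S1 + x2*S2
Contribution 1: 0.48 * 1.683 = 0.80784 wt%
Contribution 2: 0.52 * 0.27 = 0.1404 wt%
S_blend = 0.80784 + 0.1404 = 0.94824

0.94824 wt%


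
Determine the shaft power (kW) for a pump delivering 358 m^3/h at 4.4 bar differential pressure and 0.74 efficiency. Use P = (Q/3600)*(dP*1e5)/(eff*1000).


Q = 358 / 3600 = 0.0994444 m^3/s
P = 0.0994444 * (4.4 * 1e5) / 0.74 / 1000 = 59.13

59.13 kW


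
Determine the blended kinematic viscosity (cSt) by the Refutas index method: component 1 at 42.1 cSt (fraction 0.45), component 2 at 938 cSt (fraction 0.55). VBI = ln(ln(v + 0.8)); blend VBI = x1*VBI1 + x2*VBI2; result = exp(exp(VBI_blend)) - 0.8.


Refutas method: VBN_i = 14.534*ln(ln(visc_i + 0.8)) + 10.975, blended linearly by mass fraction; since VBN is linear in VBI_i = ln(ln(visc_i + 0.8)) and the fractions sum to 1, blend VBI directly: visc = exp(exp(VBI_blend)) - 0.8
VBI_1 = ln(ln(42.1 + 0.8)) = 1.32412
VBI_2 = ln(ln(938 + 0.8)) = 1.92346
VBI_blend = 0.45 * 1.32412 + 0.55 * 1.92346 = 1.65376
visc_blend = exp(exp(1.65376)) - 0.8 = 185.4

185.4 cSt


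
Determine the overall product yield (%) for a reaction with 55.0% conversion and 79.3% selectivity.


Overall yield = conversion (%) * selectivity (%) / 100
Conversion = 55.0%, Selectivity = 79.3%
Y = 55.0 * 79.3 / 100
= 43.615 %

43.615 %


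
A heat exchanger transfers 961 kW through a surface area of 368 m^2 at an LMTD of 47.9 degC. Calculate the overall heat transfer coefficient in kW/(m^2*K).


From Q = U*A*LMTD, U = Q / (A * LMTD)
U = 961 / (368 * 47.9) = 961 / 17627.2 = 0.05452

0.05452 kW/(m^2*K)


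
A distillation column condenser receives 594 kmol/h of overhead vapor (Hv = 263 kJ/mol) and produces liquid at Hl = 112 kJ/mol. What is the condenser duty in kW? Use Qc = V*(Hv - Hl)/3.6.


Qc = 594 * (263 - 112) / 3.6 = 594 * 151 / 3.6 = 24920

24920 kW


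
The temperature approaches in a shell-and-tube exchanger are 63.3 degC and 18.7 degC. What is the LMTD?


LMTD = (dT1 - dT2) / ln(dT1/dT2)
= (63.3 - 18.7) / ln(63.3 / 18.7) = 44.6 / 1.21936 = 36.58

36.58 degC


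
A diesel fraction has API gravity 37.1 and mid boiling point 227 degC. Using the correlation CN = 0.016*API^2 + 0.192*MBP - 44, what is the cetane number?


CN = 0.016 * 37.1^2 + 0.192 * 227 - 44
CN = 22.02256 + 43.584 - 44 = 21.60656

21.60656


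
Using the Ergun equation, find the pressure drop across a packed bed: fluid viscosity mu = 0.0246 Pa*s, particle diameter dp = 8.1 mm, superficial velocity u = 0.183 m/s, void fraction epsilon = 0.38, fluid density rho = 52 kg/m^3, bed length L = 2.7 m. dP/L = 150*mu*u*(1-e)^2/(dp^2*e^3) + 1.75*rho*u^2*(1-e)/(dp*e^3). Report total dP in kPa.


dp = 8.1 mm = 0.0081 m
Viscous term = 150*0.0246*0.183*(1-0.38)^2 / (0.0081^2*0.38^3) = 72100.8
Inertial term = 1.75*52*0.183^2*(1-0.38) / (0.0081*0.38^3) = 4251.08
dP/L = 72100.8 + 4251.08 = 76351.9 Pa/m
dP = 76351.9 * 2.7 / 1000 = 206.2 kPa

206.2 kPa


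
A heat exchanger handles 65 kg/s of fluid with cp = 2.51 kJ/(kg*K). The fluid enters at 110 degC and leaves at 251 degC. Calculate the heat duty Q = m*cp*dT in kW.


Q = m_dot * cp * delta_T
delta_T = 251 - 110 = 141 K
Q = 65 * 2.51 * 141
= 163.15 * 141
= 23004.15 kW

23004.15 kW


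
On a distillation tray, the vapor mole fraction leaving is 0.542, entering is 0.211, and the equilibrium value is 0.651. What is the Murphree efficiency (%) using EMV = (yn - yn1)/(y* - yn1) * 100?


Murphree vapor efficiency: EMV = (y_n - y_(n-1)) / (y*_n - y_(n-1)) * 100
EMV = (0.542 - 0.211) / (0.651 - 0.211) * 100 = 0.331 / 0.44 * 100 = 75.23

75.23 %


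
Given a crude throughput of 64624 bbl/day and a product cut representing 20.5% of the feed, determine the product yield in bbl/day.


Crude throughput = 64624 bbl/day
Fraction yield = 20.5%
yield = throughput * fraction / 100
yield = 64624 * 20.5 / 100 = 13247.92

13247.92 bbl/day


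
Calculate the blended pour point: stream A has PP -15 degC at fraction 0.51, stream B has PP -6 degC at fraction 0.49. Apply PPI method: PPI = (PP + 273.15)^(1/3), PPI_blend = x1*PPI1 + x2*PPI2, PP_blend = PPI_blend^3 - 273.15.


PPI_1 = (-15 + 273.15)^(1/3) = 6.36733
PPI_2 = (-6 + 273.15)^(1/3) = 6.440482
PPI_blend = 0.51 * 6.36733 + 0.49 * 6.440482 = 6.403174
PP_blend = 6.403174^3 - 273.15 = 262.5342 - 273.15 = -10.62

-10.62 degC


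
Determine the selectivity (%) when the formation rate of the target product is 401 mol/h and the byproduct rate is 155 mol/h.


Selectivity = desired / (desired + undesired) * 100
Total products = 401 + 155 = 556 mol/h
S = 401 / 556 * 100
= 0.7212 * 100
= 72.12 %

72.12 %


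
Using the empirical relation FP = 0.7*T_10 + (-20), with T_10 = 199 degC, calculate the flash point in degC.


FP = 0.7 * 199 + (-20) = 119.3

119.3 degC


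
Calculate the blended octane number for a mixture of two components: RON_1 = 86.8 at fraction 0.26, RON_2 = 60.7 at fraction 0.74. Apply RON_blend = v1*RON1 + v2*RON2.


Linear blending: RON_blend = sum(vi * RONi)
Contribution 1: 0.26 * 86.8 = 22.568
Contribution 2: 0.74 * 60.7 = 44.918
RON_blend = 22.568 + 44.918 = 67.486

67.486


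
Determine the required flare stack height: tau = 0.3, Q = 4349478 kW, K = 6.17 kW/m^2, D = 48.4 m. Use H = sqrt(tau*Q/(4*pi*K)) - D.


tau*Q/(4*pi*K) = 0.3 * 4349478 / (4 * pi * 6.17) = 16829.2
sqrt(16829.2) = 129.727
H = 129.727 - 48.4 = 81.33

81.33 m


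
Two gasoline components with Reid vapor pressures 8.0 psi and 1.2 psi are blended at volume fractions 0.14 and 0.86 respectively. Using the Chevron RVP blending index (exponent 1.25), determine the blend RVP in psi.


Chevron index: RVP_blend = (sum xi*RVPi^1.25)^(1/1.25)
RVP^1.25 terms: 0.14 * 8.0^1.25 + 0.86 * 1.2^1.25 = 2.96374
RVP_blend = 2.96374^(1/1.25) = 2.385

2.385 psi


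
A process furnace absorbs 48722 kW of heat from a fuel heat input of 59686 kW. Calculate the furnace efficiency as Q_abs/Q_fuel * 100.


Furnace efficiency = Q_absorbed / Q_fuel * 100
= 48722 / 59686 * 100 = 81.63

81.63 %


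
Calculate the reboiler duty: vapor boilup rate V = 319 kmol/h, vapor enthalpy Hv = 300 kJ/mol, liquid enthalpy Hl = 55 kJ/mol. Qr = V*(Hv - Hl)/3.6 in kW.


Qr = 319 * (300 - 55) / 3.6 = 319 * 245 / 3.6 = 21710

21710 kW


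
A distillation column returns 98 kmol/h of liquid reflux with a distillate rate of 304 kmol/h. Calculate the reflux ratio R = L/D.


Reflux ratio definition: R = L / D (liquid returned / distillate withdrawn)
L = 98 kmol/h, D = 304 kmol/h
R = 98 / 304 = 0.3224

0.3224


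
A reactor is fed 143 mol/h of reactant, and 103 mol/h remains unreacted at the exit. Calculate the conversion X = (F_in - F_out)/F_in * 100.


X = (F_in - F_out) / F_in * 100
Moles reacted = 143 - 103 = 40
X = 40 / 143 * 100
= 0.2797 * 100
= 27.97 %

27.97 %


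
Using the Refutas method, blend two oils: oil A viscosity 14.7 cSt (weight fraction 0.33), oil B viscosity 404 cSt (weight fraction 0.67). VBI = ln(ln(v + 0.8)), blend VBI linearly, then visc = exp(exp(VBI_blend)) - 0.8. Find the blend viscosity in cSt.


Refutas method: VBN_i = 14.534*ln(ln(visc_i + 0.8)) + 10.975, blended linearly by mass fraction; since VBN is linear in VBI_i = ln(ln(visc_i + 0.8)) and the fractions sum to 1, blend VBI directly: visc = exp(exp(VBI_blend)) - 0.8
VBI_1 = ln(ln(14.7 + 0.8)) = 1.00826
VBI_2 = ln(ln(404 + 0.8)) = 1.79232
VBI_blend = 0.33 * 1.00826 + 0.67 * 1.79232 = 1.53358
visc_blend = exp(exp(1.53358)) - 0.8 = 102.2

102.2 cSt


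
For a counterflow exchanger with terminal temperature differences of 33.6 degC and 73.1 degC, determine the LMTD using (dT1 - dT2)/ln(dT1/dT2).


LMTD = (dT1 - dT2) / ln(dT1/dT2)
= (33.6 - 73.1) / ln(33.6 / 73.1) = -39.5 / -0.777302 = 50.82

50.82 degC


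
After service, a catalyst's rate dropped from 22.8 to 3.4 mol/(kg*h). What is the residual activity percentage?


Activity (%) = (rate_used / rate_fresh) * 100
rate_used = 3.4, rate_fresh = 22.8
= (3.4 / 22.8) * 100
= 0.1491 * 100 = 14.91

14.91 %


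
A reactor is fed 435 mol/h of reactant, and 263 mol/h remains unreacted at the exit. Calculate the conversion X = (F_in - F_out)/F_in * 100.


X = (F_in - F_out) / F_in * 100
Moles reacted = 435 - 263 = 172
X = 172 / 435 * 100
= 0.3954 * 100
= 39.54 %

39.54 %


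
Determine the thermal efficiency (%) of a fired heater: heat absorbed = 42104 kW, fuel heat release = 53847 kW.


Furnace efficiency = Q_absorbed / Q_fuel * 100
= 42104 / 53847 * 100 = 78.19

78.19 %


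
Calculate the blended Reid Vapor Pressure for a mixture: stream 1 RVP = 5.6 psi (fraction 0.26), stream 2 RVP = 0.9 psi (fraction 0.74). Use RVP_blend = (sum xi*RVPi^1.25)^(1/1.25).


Chevron index: RVP_blend = (sum xi*RVPi^1.25)^(1/1.25)
RVP^1.25 terms: 0.26 * 5.6^1.25 + 0.74 * 0.9^1.25 = 2.88848
RVP_blend = 2.88848^(1/1.25) = 2.336

2.336 psi


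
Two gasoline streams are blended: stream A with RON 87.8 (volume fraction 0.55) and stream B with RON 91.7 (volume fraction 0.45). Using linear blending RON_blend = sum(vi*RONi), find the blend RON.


Linear blending: RON_blend = sum(vi * RONi)
Contribution 1: 0.55 * 87.8 = 48.29
Contribution 2: 0.45 * 91.7 = 41.265
RON_blend = 48.29 + 41.265 = 89.555

89.555


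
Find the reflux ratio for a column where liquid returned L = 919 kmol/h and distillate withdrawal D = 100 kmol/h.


Reflux ratio definition: R = L / D (liquid returned / distillate withdrawn)
L = 919 kmol/h, D = 100 kmol/h
R = 919 / 100 = 9.190

9.190


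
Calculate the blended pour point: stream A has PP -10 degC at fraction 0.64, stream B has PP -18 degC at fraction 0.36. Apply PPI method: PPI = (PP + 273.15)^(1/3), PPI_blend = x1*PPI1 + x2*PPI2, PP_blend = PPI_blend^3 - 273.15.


PPI_1 = (-10 + 273.15)^(1/3) = 6.408176
PPI_2 = (-18 + 273.15)^(1/3) = 6.342569
PPI_blend = 0.64 * 6.408176 + 0.36 * 6.342569 = 6.384557
PP_blend = 6.384557^3 - 273.15 = 260.2509 - 273.15 = -12.9

-12.9 degC


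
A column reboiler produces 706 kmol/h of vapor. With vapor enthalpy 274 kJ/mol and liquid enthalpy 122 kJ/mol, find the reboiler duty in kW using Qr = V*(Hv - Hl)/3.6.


Qr = 706 * (274 - 122) / 3.6 = 706 * 152 / 3.6 = 29810

29810 kW


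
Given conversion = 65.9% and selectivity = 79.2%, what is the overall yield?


Overall yield = conversion (%) * selectivity (%) / 100
Conversion = 65.9%, Selectivity = 79.2%
Y = 65.9 * 79.2 / 100
= 52.1928 %

52.1928 %


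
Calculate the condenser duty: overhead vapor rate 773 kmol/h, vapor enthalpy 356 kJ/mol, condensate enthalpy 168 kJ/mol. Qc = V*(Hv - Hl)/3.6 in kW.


Qc = 773 * (356 - 168) / 3.6 = 773 * 188 / 3.6 = 40370

40370 kW


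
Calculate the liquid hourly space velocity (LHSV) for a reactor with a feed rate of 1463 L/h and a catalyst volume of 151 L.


LHSV = volumetric feed rate / catalyst volume
= 1463 L/h / 151 L
= 9.689 h^-1

9.689 h^-1


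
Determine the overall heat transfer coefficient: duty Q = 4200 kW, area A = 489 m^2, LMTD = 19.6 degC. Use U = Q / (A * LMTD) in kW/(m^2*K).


From Q = U*A*LMTD, U = Q / (A * LMTD)
U = 4200 / (489 * 19.6) = 4200 / 9584.4 = 0.4382

0.4382 kW/(m^2*K)


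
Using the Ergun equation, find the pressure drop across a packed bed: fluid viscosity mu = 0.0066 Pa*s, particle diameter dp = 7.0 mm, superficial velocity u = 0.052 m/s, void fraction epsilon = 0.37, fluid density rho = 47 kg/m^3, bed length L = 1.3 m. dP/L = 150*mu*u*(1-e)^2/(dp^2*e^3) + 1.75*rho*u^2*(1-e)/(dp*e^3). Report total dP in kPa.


dp = 7.0 mm = 0.007 m
Viscous term = 150*0.0066*0.052*(1-0.37)^2 / (0.007^2*0.37^3) = 8232.25
Inertial term = 1.75*47*0.052^2*(1-0.37) / (0.007*0.37^3) = 395.166
dP/L = 8232.25 + 395.166 = 8627.42 Pa/m
dP = 8627.42 * 1.3 / 1000 = 11.22 kPa

11.22 kPa


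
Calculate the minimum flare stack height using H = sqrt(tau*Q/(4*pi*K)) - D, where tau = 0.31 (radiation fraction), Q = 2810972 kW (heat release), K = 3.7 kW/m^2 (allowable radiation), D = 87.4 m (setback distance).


tau*Q/(4*pi*K) = 0.31 * 2810972 / (4 * pi * 3.7) = 18741.6
sqrt(18741.6) = 136.9
H = 136.9 - 87.4 = 49.50

49.50 m


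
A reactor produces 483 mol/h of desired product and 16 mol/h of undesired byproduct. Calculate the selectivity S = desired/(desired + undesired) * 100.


Selectivity = desired / (desired + undesired) * 100
Total products = 483 + 16 = 499 mol/h
S = 483 / 499 * 100
= 0.9679 * 100
= 96.79 %

96.79 %


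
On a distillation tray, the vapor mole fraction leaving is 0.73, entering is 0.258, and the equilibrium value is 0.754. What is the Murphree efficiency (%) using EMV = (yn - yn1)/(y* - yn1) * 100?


Murphree vapor efficiency: EMV = (y_n - y_(n-1)) / (y*_n - y_(n-1)) * 100
EMV = (0.73 - 0.258) / (0.754 - 0.258) * 100 = 0.472 / 0.496 * 100 = 95.16

95.16 %


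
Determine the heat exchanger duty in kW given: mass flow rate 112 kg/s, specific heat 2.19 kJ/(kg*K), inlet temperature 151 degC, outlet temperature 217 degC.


Q = m_dot * cp * delta_T
delta_T = 217 - 151 = 66 K
Q = 112 * 2.19 * 66
= 245.28 * 66
= 16188.48 kW

16188.48 kW


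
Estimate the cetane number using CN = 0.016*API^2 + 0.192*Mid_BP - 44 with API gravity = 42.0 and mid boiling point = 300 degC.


CN = 0.016 * 42.0^2 + 0.192 * 300 - 44
CN = 28.224 + 57.6 - 44 = 41.824

41.824


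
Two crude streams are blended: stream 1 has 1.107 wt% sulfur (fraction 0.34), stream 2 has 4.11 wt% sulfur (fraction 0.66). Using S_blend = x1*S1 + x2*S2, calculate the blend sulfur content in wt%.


Linear sulfur blending: S_blend = x1*S1 + x2*S2
Contribution 1: 0.34 * 1.107 = 0.37638 wt%
Contribution 2: 0.66 * 4.11 = 2.7126 wt%
S_blend = 0.37638 + 2.7126 = 3.08898

3.08898 wt%


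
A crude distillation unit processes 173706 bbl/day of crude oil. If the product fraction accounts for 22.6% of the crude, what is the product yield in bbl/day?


Crude throughput = 173706 bbl/day
Fraction yield = 22.6%
yield = throughput * fraction / 100
yield = 173706 * 22.6 / 100 = 39257.556

39257.556 bbl/day


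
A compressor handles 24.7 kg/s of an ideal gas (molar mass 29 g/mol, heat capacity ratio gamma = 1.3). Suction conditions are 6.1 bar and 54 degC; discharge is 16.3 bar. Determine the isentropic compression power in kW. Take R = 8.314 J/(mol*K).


Isentropic work: W = m*(gamma/(gamma-1))*(R*T1/MW)*((P2/P1)^((gamma-1)/gamma) - 1)
T1 = 54 + 273.15 = 327.15 K
Pressure ratio = 16.3 / 6.1 = 2.67213
Exponent = (1.3 - 1)/1.3 = 0.230769
(P2/P1)^exp - 1 = 2.67213^0.230769 - 1 = 0.254601
W = 24.7 * 1.3 / 0.3 * 8.314 * 327.15 / 29 * 0.254601 = 2556

2556 kW


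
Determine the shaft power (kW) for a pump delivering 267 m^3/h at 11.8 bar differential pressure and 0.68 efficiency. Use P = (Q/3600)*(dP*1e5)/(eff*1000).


Q = 267 / 3600 = 0.0741667 m^3/s
P = 0.0741667 * (11.8 * 1e5) / 0.68 / 1000 = 128.7

128.7 kW


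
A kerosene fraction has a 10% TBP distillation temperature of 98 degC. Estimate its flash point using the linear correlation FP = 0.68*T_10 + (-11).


FP = 0.68 * 98 + (-11) = 55.64

55.64 degC


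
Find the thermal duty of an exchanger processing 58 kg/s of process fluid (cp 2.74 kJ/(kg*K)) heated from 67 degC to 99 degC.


Q = m_dot * cp * delta_T
delta_T = 99 - 67 = 32 K
Q = 58 * 2.74 * 32
= 158.92 * 32
= 5085.44 kW

5085.44 kW


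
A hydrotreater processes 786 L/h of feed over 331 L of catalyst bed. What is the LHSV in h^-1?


LHSV = volumetric feed rate / catalyst volume
= 786 L/h / 331 L
= 2.375 h^-1

2.375 h^-1


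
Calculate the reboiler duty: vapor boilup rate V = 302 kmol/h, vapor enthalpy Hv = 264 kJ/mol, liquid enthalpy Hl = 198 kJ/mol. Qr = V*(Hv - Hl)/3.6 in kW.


Qr = 302 * (264 - 198) / 3.6 = 302 * 66 / 3.6 = 5537

5537 kW


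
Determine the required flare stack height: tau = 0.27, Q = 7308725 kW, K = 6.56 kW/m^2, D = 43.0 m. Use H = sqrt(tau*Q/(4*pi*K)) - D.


tau*Q/(4*pi*K) = 0.27 * 7308725 / (4 * pi * 6.56) = 23938.2
sqrt(23938.2) = 154.72
H = 154.72 - 43.0 = 111.7

111.7 m


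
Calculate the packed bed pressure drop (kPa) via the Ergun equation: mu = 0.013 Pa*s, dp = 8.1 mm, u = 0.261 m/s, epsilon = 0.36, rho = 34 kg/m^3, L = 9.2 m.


dp = 8.1 mm = 0.0081 m
Viscous term = 150*0.013*0.261*(1-0.36)^2 / (0.0081^2*0.36^3) = 68101.6
Inertial term = 1.75*34*0.261^2*(1-0.36) / (0.0081*0.36^3) = 6864.13
dP/L = 68101.6 + 6864.13 = 74965.7 Pa/m
dP = 74965.7 * 9.2 / 1000 = 689.7 kPa

689.7 kPa


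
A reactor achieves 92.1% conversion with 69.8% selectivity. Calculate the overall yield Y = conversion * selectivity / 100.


Overall yield = conversion (%) * selectivity (%) / 100
Conversion = 92.1%, Selectivity = 69.8%
Y = 92.1 * 69.8 / 100
= 64.2858 %

64.2858 %


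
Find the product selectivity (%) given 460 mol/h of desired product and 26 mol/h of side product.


Selectivity = desired / (desired + undesired) * 100
Total products = 460 + 26 = 486 mol/h
S = 460 / 486 * 100
= 0.9465 * 100
= 94.65 %

94.65 %


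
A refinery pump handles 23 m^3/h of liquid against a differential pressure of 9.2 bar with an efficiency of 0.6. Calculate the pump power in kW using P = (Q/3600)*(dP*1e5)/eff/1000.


Q = 23 / 3600 = 0.00638889 m^3/s
P = 0.00638889 * (9.2 * 1e5) / 0.6 / 1000 = 9.796

9.796 kW


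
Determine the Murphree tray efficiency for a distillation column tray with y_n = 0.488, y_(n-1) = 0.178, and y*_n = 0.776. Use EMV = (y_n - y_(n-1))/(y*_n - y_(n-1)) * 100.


Murphree vapor efficiency: EMV = (y_n - y_(n-1)) / (y*_n - y_(n-1)) * 100
EMV = (0.488 - 0.178) / (0.776 - 0.178) * 100 = 0.31 / 0.598 * 100 = 51.84

51.84 %


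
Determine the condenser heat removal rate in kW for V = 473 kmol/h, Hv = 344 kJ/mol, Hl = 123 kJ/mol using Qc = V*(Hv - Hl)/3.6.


Qc = 473 * (344 - 123) / 3.6 = 473 * 221 / 3.6 = 29040

29040 kW


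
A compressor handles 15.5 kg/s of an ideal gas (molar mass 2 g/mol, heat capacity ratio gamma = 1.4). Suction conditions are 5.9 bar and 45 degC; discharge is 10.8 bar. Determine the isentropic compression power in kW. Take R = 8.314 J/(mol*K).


Isentropic work: W = m*(gamma/(gamma-1))*(R*T1/MW)*((P2/P1)^((gamma-1)/gamma) - 1)
T1 = 45 + 273.15 = 318.15 K
Pressure ratio = 10.8 / 5.9 = 1.83051
Exponent = (1.4 - 1)/1.4 = 0.285714
(P2/P1)^exp - 1 = 1.83051^0.285714 - 1 = 0.188558
W = 15.5 * 1.4 / 0.4 * 8.314 * 318.15 / 2 * 0.188558 = 13530

13530 kW
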